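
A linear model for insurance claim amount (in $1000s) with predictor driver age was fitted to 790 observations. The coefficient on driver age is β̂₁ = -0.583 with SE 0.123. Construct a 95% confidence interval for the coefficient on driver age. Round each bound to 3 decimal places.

(-0.824, -0.342)

df = n − 2 = 790 − 2 = 788.
t* = t_{0.025, 788} = 1.962979.
Margin = t* × SE = 1.962979 × 0.123 = 0.24145.
CI: -0.583 ± 0.24145 → (-0.824, -0.342).
With 95% confidence, each one-unit increase in driver age is associated with a change of between -0.824 and -0.342 $1000s in insurance claim amount.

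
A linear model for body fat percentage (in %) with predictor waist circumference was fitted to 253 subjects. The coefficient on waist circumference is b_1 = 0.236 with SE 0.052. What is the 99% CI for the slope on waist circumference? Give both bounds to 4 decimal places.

(0.1010, 0.3710)

df = n − 2 = 253 − 2 = 251.
t* = t_{0.005, 251} = 2.595558.
Margin = t* × SE = 2.595558 × 0.052 = 0.134969.
CI: 0.236 ± 0.134969 → (0.1010, 0.3710).
With 99% confidence, each one-unit increase in waist circumference is associated with a change of between 0.1010 and 0.3710 % in body fat percentage.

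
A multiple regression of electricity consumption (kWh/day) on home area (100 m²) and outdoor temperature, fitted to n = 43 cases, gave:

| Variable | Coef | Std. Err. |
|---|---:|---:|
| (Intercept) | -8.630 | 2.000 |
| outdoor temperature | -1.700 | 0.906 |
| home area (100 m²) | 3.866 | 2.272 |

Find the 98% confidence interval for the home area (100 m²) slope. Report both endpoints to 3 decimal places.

(-1.640, 9.372)

Read off: b = 3.866, SE = 2.272 for home area (100 m²).
df = n − k − 1 = 43 − 2 − 1 = 40.
t* = t_{0.01, 40} = 2.423257.
Margin = t* × SE = 2.423257 × 2.272 = 5.50564.
CI: 3.866 ± 5.50564 → (-1.640, 9.372).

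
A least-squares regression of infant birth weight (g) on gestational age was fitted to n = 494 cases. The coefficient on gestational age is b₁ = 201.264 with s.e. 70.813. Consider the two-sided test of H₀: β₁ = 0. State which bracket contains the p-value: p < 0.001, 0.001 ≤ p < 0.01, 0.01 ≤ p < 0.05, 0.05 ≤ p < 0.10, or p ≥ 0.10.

t = 201.264 / 70.813 = 2.842.
df = n − 2 = 494 − 2 = 492.
Two-sided p = 2·P(T_{492} > |t|) ≈ 0.0047.
So 0.001 ≤ p < 0.01.

0.001 ≤ p < 0.01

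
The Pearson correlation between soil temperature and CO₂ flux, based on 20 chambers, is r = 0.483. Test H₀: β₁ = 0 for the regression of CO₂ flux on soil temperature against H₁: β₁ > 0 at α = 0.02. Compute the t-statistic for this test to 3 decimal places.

t = r·√(n − 2)/√(1 − r²) = 0.483·√18/√0.766711 = 2.340.
df = n − 2 = 18.
One-sided p ≈ 0.0155, which is < 0.02, so reject H₀.
There is evidence of a linear association between soil temperature and CO₂ flux.

t = 2.340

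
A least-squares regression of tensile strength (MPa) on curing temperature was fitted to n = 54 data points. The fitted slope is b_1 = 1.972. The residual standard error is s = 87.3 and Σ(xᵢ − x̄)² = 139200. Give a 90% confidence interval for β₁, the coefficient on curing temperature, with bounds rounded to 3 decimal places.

(1.580, 2.364)

SE(b_1) = s/√Sₓₓ = 87.3/√139200 = 0.233989.
df = n − 2 = 52.
t* = t_{0.05, 52} = 1.674689.
Margin = t* × SE = 1.674689 × 0.233989 = 0.39186.
CI: 1.972 ± 0.39186 → (1.580, 2.364).
With 90% confidence, each one-unit increase in curing temperature is associated with a change of between 1.580 and 2.364 MPa in tensile strength.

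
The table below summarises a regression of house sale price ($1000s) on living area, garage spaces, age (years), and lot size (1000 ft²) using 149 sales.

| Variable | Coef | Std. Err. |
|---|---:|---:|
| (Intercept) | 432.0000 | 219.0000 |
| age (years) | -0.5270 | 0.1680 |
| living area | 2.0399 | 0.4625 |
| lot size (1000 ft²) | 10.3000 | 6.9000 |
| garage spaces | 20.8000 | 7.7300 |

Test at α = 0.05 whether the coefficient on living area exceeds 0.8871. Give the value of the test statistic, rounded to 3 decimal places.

t = 2.493

Read off: b = 2.0399, SE = 0.4625 for living area.
H₀: β₁ = 0.8871 vs H₁: β₁ > 0.8871.
t = (2.0399 − 0.8871) / 0.4625 = 2.493.
df = n − k − 1 = 149 − 4 − 1 = 144.
One-sided p ≈ 0.0069, which is < 0.05, so reject H₀.
There is evidence that the true slope on living area exceeds 0.8871 $1000s per unit, holding the other predictors fixed.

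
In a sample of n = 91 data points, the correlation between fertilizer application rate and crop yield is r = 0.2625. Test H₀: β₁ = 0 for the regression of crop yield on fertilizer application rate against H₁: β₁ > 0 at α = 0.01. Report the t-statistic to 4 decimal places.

t = r·√(n − 2)/√(1 − r²) = 0.2625·√89/√0.931094 = 2.5664.
df = n − 2 = 89.
One-sided p ≈ 0.0060, which is < 0.01, so reject H₀.
There is evidence of a linear association between fertilizer application rate and crop yield.

t = 2.5664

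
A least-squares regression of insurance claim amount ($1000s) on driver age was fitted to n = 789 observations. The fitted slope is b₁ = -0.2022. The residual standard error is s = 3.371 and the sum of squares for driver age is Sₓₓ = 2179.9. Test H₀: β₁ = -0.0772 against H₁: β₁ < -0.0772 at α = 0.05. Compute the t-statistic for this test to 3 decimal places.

t = -1.731

SE(b₁) = s/√Sₓₓ = 3.371/√2179.9 = 0.0722005.
t = (-0.2022 − (-0.0772)) / 0.0722005 = -1.731.
df = n − 2 = 787.
One-sided p ≈ 0.0419, which is < 0.05, so reject H₀.
There is evidence that the true slope on driver age is below -0.0772 $1000s per unit.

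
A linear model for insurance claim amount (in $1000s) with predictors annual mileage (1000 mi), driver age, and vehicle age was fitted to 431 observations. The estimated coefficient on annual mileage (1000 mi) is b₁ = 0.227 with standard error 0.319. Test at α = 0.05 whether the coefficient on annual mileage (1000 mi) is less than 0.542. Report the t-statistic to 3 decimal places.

t = -0.987

H₀: β₁ = 0.542 vs H₁: β₁ < 0.542.
t = (b₁ − β₁⁰)/SE = (0.227 − 0.542) / 0.319 = -0.987.
df = n − k − 1 = 431 − 3 − 1 = 427.
One-sided p ≈ 0.1620, which is ≥ 0.05, so fail to reject H₀.
The data do not give significant evidence that the true slope on annual mileage (1000 mi) is below 0.542 $1000s per unit, holding the other predictors fixed.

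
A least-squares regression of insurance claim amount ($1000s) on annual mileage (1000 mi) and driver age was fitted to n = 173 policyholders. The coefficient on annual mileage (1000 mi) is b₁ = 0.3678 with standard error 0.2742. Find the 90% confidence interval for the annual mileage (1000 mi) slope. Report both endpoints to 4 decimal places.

df = n − k − 1 = 173 − 2 − 1 = 170.
t* = t_{0.05, 170} = 1.653866.
Margin = t* × SE = 1.653866 × 0.2742 = 0.453490.
CI: 0.3678 ± 0.453490 → (-0.0857, 0.8213).
With 90% confidence, each one-unit increase in annual mileage (1000 mi) is associated with a change of between -0.0857 and 0.8213 $1000s in insurance claim amount, holding the other predictors fixed.

(-0.0857, 0.8213)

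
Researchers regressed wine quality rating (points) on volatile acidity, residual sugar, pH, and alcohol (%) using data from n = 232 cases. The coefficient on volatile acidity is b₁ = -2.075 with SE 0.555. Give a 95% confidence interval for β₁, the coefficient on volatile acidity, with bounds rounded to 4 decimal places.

df = n − k − 1 = 232 − 4 − 1 = 227.
t* = t_{0.025, 227} = 1.97047.
Margin = t* × SE = 1.97047 × 0.555 = 1.093611.
CI: -2.075 ± 1.093611 → (-3.1686, -0.9814).
With 95% confidence, each one-unit increase in volatile acidity is associated with a change of between -3.1686 and -0.9814 points in wine quality rating, holding the other predictors fixed.

(-3.1686, -0.9814)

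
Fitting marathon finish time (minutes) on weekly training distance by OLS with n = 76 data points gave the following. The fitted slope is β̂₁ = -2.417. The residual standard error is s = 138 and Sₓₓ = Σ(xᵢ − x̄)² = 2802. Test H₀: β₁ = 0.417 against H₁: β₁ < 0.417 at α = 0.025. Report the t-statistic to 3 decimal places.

SE(β̂₁) = s/√Sₓₓ = 138/√2802 = 2.60702.
t = (-2.417 − 0.417) / 2.60702 = -1.087.
df = n − 2 = 74.
One-sided p ≈ 0.1403, which is ≥ 0.025, so fail to reject H₀.
The data do not give significant evidence that the true slope on weekly training distance is below 0.417 minutes per unit.

t = -1.087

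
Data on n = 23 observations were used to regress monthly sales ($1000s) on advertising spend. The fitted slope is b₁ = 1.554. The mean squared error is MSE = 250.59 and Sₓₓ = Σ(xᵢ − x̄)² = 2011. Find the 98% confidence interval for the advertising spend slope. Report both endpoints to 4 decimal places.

(0.6653, 2.4427)

SE(b₁) = √(MSE/Sₓₓ) = √(250.59/2011) = 0.353001.
df = n − 2 = 21.
t* = t_{0.01, 21} = 2.517648.
Margin = t* × SE = 2.517648 × 0.353001 = 0.888732.
CI: 1.554 ± 0.888732 → (0.6653, 2.4427).
With 98% confidence, each one-unit increase in advertising spend is associated with a change of between 0.6653 and 2.4427 $1000s in monthly sales.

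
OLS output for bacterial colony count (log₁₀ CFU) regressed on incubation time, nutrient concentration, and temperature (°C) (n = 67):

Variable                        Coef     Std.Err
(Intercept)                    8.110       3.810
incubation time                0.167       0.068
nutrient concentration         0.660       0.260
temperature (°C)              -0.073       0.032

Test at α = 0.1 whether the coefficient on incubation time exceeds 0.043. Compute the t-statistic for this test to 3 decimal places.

Read off: b = 0.167, SE = 0.068 for incubation time.
H₀: β₁ = 0.043 vs H₁: β₁ > 0.043.
t = (0.167 − 0.043) / 0.068 = 1.824.
df = n − k − 1 = 67 − 3 − 1 = 63.
One-sided p ≈ 0.0365, which is < 0.1, so reject H₀.
There is evidence that the true slope on incubation time exceeds 0.043 log₁₀ CFU per unit, holding the other predictors fixed.

t = 1.824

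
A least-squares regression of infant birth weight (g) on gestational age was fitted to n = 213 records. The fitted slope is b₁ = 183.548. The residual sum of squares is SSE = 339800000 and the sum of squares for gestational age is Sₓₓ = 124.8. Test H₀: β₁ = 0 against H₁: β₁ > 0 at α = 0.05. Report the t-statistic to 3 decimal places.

t = 1.616

MSE = SSE/(n − 2) = 339800000/211 = 1.61043e+06.
SE(b₁) = √(MSE/Sₓₓ) = √(1.61043e+06/124.8) = 113.596.
t = 183.548 / 113.596 = 1.616.
df = n − 2 = 211.
One-sided p ≈ 0.0538, which is ≥ 0.05, so fail to reject H₀.
The data do not give significant evidence that the true slope on gestational age is positive.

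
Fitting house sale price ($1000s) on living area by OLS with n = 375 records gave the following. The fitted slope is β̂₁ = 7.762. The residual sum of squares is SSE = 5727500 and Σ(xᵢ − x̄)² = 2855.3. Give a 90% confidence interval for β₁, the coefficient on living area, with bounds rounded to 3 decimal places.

MSE = SSE/(n − 2) = 5727500/373 = 15355.2.
SE(β̂₁) = √(MSE/Sₓₓ) = √(15355.2/2855.3) = 2.31901.
df = n − 2 = 373.
t* = t_{0.05, 373} = 1.648949.
Margin = t* × SE = 1.648949 × 2.31901 = 3.82393.
CI: 7.762 ± 3.82393 → (3.938, 11.586).
With 90% confidence, each one-unit increase in living area is associated with a change of between 3.938 and 11.586 $1000s in house sale price.

(3.938, 11.586)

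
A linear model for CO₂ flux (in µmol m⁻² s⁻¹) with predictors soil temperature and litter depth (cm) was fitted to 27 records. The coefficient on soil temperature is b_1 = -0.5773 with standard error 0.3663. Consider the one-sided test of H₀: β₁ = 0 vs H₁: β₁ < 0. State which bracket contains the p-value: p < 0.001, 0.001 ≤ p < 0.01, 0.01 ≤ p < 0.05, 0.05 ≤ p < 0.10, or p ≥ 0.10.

0.05 ≤ p < 0.10

t = -0.5773 / 0.3663 = -1.576.
df = n − k − 1 = 27 − 2 − 1 = 24.
One-sided p = P(T_{24} < t) ≈ 0.0641.
So 0.05 ≤ p < 0.10.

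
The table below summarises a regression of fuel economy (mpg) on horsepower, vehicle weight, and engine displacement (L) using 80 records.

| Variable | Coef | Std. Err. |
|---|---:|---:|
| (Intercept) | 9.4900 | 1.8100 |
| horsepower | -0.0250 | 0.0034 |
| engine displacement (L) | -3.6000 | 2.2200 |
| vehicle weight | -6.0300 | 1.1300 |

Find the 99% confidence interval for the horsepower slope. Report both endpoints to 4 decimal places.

(-0.0340, -0.0160)

Read off: b = -0.0250, SE = 0.0034 for horsepower.
df = n − k − 1 = 80 − 3 − 1 = 76.
t* = t_{0.005, 76} = 2.642078.
Margin = t* × SE = 2.642078 × 0.0034 = 0.008983.
CI: -0.0250 ± 0.008983 → (-0.0340, -0.0160).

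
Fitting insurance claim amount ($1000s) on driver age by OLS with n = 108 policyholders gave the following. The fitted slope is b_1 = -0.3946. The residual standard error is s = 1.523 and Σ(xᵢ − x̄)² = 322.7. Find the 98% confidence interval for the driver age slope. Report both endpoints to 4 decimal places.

(-0.5949, -0.1943)

SE(b_1) = s/√Sₓₓ = 1.523/√322.7 = 0.0847814.
df = n − 2 = 106.
t* = t_{0.01, 106} = 2.362043.
Margin = t* × SE = 2.362043 × 0.0847814 = 0.200257.
CI: -0.3946 ± 0.200257 → (-0.5949, -0.1943).
With 98% confidence, each one-unit increase in driver age is associated with a change of between -0.5949 and -0.1943 $1000s in insurance claim amount.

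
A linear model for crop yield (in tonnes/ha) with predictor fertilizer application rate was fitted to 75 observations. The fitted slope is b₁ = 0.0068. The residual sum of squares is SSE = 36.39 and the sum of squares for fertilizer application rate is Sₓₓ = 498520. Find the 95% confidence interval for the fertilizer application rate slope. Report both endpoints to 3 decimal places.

(0.005, 0.009)

MSE = SSE/(n − 2) = 36.39/73 = 0.498493.
SE(b₁) = √(MSE/Sₓₓ) = √(0.498493/498520) = 0.000999973.
df = n − 2 = 73.
t* = t_{0.025, 73} = 1.992997.
Margin = t* × SE = 1.992997 × 0.000999973 = 0.00199.
CI: 0.0068 ± 0.00199 → (0.005, 0.009).
With 95% confidence, each one-unit increase in fertilizer application rate is associated with a change of between 0.005 and 0.009 tonnes/ha in crop yield.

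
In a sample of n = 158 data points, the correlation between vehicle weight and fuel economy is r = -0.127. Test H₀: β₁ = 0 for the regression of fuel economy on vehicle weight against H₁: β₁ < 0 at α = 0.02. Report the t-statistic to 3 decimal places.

t = r·√(n − 2)/√(1 − r²) = -0.127·√156/√0.983871 = -1.599.
df = n − 2 = 156.
One-sided p ≈ 0.0559, which is ≥ 0.02, so fail to reject H₀.
The data do not give significant evidence of a linear association between vehicle weight and fuel economy.

t = -1.599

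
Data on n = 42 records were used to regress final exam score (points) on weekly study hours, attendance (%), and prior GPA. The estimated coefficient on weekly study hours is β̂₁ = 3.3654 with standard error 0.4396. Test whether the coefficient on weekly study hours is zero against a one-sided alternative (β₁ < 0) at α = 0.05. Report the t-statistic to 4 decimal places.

H₀: β₁ = 0 vs H₁: β₁ < 0.
t = (β̂₁ − β₁⁰)/SE = 3.3654 / 0.4396 = 7.6556.
df = n − k − 1 = 42 − 3 − 1 = 38.
One-sided p ≈ 1.0000, which is ≥ 0.05, so fail to reject H₀.
The data do not give significant evidence that the true slope on weekly study hours is negative, holding the other predictors fixed.

t = 7.6556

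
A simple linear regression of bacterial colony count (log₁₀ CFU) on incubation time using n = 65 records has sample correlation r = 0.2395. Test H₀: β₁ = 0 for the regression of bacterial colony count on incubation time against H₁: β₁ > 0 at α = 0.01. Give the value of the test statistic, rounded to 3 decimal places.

t = 1.958

t = r·√(n − 2)/√(1 − r²) = 0.2395·√63/√0.94264 = 1.958.
df = n − 2 = 63.
One-sided p ≈ 0.0273, which is ≥ 0.01, so fail to reject H₀.
The data do not give significant evidence of a linear association between incubation time and bacterial colony count.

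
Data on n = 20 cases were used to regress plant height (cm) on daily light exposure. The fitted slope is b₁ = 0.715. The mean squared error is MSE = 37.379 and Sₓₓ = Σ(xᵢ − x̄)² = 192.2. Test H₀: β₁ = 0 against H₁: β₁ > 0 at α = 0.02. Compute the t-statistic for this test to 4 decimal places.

t = 1.6213

SE(b₁) = √(MSE/Sₓₓ) = √(37.379/192.2) = 0.440999.
t = 0.715 / 0.440999 = 1.6213.
df = n − 2 = 18.
One-sided p ≈ 0.0612, which is ≥ 0.02, so fail to reject H₀.
The data do not give significant evidence that the true slope on daily light exposure is positive.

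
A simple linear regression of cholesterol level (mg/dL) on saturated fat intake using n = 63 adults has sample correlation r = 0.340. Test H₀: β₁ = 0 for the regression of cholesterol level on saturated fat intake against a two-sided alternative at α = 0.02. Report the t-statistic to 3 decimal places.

t = r·√(n − 2)/√(1 − r²) = 0.340·√61/√0.8844 = 2.824.
df = n − 2 = 61.
Two-sided p ≈ 0.0064, which is < 0.02, so reject H₀.
There is evidence of a linear association between saturated fat intake and cholesterol level.

t = 2.824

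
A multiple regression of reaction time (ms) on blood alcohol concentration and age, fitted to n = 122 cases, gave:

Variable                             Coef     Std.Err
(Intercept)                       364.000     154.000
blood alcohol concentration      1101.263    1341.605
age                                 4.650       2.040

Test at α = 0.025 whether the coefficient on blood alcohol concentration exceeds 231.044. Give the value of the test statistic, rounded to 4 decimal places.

t = 0.6486

Read off: b = 1101.263, SE = 1341.605 for blood alcohol concentration.
H₀: β₁ = 231.044 vs H₁: β₁ > 231.044.
t = (1101.263 − 231.044) / 1341.605 = 0.6486.
df = n − k − 1 = 122 − 2 − 1 = 119.
One-sided p ≈ 0.2589, which is ≥ 0.025, so fail to reject H₀.
The data do not give significant evidence that the true slope on blood alcohol concentration exceeds 231.044 ms per unit, holding the other predictors fixed.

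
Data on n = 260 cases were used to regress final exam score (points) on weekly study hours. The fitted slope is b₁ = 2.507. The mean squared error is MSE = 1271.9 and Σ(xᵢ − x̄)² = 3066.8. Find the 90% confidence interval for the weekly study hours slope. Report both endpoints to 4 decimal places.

(1.4439, 3.5701)

SE(b₁) = √(MSE/Sₓₓ) = √(1271.9/3066.8) = 0.643997.
df = n − 2 = 258.
t* = t_{0.05, 258} = 1.650781.
Margin = t* × SE = 1.650781 × 0.643997 = 1.063098.
CI: 2.507 ± 1.063098 → (1.4439, 3.5701).
With 90% confidence, each one-unit increase in weekly study hours is associated with a change of between 1.4439 and 3.5701 points in final exam score.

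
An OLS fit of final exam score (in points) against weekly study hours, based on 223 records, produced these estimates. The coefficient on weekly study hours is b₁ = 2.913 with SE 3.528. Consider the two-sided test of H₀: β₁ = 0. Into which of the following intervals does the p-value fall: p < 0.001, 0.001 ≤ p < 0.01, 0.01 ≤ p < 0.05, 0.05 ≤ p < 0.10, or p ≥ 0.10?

p ≥ 0.10

t = 2.913 / 3.528 = 0.826.
df = n − 2 = 223 − 2 = 221.
Two-sided p = 2·P(T_{221} > |t|) ≈ 0.4099.
So p ≥ 0.10.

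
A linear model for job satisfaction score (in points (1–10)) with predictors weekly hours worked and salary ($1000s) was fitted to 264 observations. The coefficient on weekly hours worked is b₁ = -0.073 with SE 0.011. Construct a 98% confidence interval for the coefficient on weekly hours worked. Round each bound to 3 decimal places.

df = n − k − 1 = 264 − 2 − 1 = 261.
t* = t_{0.01, 261} = 2.34072.
Margin = t* × SE = 2.34072 × 0.011 = 0.02575.
CI: -0.073 ± 0.02575 → (-0.099, -0.047).
With 98% confidence, each one-unit increase in weekly hours worked is associated with a change of between -0.099 and -0.047 points (1–10) in job satisfaction score, holding the other predictors fixed.

(-0.099, -0.047)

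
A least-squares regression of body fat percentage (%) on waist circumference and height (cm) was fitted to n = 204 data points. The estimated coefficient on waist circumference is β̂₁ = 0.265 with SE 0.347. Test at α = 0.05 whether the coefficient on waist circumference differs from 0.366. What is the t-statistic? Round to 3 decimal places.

H₀: β₁ = 0.366 vs H₁: β₁ ≠ 0.366.
t = (β̂₁ − β₁⁰)/SE = (0.265 − 0.366) / 0.347 = -0.291.
df = n − k − 1 = 204 − 2 − 1 = 201.
Two-sided p ≈ 0.7713, which is ≥ 0.05, so fail to reject H₀.
The data are consistent with a true slope of 0.366 % per unit of waist circumference, holding the other predictors fixed.

t = -0.291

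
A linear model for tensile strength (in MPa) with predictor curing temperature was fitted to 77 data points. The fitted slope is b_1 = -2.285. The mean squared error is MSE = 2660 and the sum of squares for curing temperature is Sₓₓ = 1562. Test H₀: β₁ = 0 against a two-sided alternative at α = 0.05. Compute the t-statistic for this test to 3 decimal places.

SE(b_1) = √(MSE/Sₓₓ) = √(2660/1562) = 1.30497.
t = -2.285 / 1.30497 = -1.751.
df = n − 2 = 75.
Two-sided p ≈ 0.0840, which is ≥ 0.05, so fail to reject H₀.
The data do not give significant evidence of an association between curing temperature and tensile strength.

t = -1.751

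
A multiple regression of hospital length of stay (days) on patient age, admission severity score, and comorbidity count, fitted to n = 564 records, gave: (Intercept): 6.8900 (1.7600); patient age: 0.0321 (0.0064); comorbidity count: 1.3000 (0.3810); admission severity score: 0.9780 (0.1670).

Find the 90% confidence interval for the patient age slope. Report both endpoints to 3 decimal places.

(0.022, 0.043)

Read off: b = 0.0321, SE = 0.0064 for patient age.
df = n − k − 1 = 564 − 3 − 1 = 560.
t* = t_{0.05, 560} = 1.647579.
Margin = t* × SE = 1.647579 × 0.0064 = 0.01054.
CI: 0.0321 ± 0.01054 → (0.022, 0.043).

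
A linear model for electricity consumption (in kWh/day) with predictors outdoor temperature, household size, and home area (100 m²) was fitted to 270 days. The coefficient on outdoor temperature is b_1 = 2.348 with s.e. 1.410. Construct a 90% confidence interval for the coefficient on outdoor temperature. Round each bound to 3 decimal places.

df = n − k − 1 = 270 − 3 − 1 = 266.
t* = t_{0.05, 266} = 1.650602.
Margin = t* × SE = 1.650602 × 1.410 = 2.32735.
CI: 2.348 ± 2.32735 → (0.021, 4.675).
With 90% confidence, each one-unit increase in outdoor temperature is associated with a change of between 0.021 and 4.675 kWh/day in electricity consumption, holding the other predictors fixed.

(0.021, 4.675)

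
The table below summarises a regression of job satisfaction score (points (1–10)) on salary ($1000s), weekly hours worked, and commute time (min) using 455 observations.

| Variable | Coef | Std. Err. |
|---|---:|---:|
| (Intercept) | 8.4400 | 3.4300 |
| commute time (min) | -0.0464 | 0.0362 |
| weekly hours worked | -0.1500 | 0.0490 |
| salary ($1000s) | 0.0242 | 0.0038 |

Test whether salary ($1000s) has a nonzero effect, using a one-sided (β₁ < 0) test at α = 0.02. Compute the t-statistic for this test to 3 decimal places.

t = 6.368

Read off: b = 0.0242, SE = 0.0038 for salary ($1000s).
H₀: β₁ = 0 vs H₁: β₁ < 0.
t = 0.0242 / 0.0038 = 6.368.
df = n − k − 1 = 455 − 3 − 1 = 451.
One-sided p ≈ 1.0000, which is ≥ 0.02, so fail to reject H₀.
The data do not give significant evidence that the true slope on salary ($1000s) is negative, holding the other predictors fixed.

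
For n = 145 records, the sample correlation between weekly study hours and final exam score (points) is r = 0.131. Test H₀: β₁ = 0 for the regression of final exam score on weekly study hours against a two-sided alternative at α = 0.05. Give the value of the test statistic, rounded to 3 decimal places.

t = r·√(n − 2)/√(1 − r²) = 0.131·√143/√0.982839 = 1.580.
df = n − 2 = 143.
Two-sided p ≈ 0.1163, which is ≥ 0.05, so fail to reject H₀.
The data do not give significant evidence of a linear association between weekly study hours and final exam score.

t = 1.580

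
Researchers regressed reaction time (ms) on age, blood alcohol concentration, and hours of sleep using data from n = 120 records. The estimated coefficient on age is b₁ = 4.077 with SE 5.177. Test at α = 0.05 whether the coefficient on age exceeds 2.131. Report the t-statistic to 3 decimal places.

t = 0.376

H₀: β₁ = 2.131 vs H₁: β₁ > 2.131.
t = (b₁ − β₁⁰)/SE = (4.077 − 2.131) / 5.177 = 0.376.
df = n − k − 1 = 120 − 3 − 1 = 116.
One-sided p ≈ 0.3538, which is ≥ 0.05, so fail to reject H₀.
The data do not give significant evidence that the true slope on age exceeds 2.131 ms per unit, holding the other predictors fixed.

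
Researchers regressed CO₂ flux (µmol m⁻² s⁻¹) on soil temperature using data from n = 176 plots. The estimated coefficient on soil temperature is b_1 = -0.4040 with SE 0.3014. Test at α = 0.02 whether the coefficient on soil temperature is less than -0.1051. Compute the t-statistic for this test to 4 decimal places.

t = -0.9917

H₀: β₁ = -0.1051 vs H₁: β₁ < -0.1051.
t = (b_1 − β₁⁰)/SE = (-0.4040 − (-0.1051)) / 0.3014 = -0.9917.
df = n − 2 = 176 − 2 = 174.
One-sided p ≈ 0.1614, which is ≥ 0.02, so fail to reject H₀.
The data do not give significant evidence that the true slope on soil temperature is below -0.1051 µmol m⁻² s⁻¹ per unit.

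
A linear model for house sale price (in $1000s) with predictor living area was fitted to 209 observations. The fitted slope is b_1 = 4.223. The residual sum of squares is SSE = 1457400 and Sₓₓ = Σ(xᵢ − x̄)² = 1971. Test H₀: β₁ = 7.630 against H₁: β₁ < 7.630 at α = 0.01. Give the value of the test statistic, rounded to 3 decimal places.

MSE = SSE/(n − 2) = 1457400/207 = 7040.58.
SE(b_1) = √(MSE/Sₓₓ) = √(7040.58/1971) = 1.89.
t = (4.223 − 7.630) / 1.89 = -1.803.
df = n − 2 = 207.
One-sided p ≈ 0.0364, which is ≥ 0.01, so fail to reject H₀.
The data do not give significant evidence that the true slope on living area is below 7.630 $1000s per unit.

t = -1.803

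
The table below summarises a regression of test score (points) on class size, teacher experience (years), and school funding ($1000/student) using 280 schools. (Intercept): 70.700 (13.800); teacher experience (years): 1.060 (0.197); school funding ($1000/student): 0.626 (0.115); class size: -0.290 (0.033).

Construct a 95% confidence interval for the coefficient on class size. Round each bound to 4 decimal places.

(-0.3550, -0.2250)

Read off: b = -0.290, SE = 0.033 for class size.
df = n − k − 1 = 280 − 3 − 1 = 276.
t* = t_{0.025, 276} = 1.968596.
Margin = t* × SE = 1.968596 × 0.033 = 0.064964.
CI: -0.290 ± 0.064964 → (-0.3550, -0.2250).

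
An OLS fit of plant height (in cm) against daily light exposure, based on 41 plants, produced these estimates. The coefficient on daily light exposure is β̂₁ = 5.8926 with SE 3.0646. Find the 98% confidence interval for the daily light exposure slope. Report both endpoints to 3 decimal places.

df = n − 2 = 41 − 2 = 39.
t* = t_{0.01, 39} = 2.425841.
Margin = t* × SE = 2.425841 × 3.0646 = 7.43423.
CI: 5.8926 ± 7.43423 → (-1.542, 13.327).
With 98% confidence, each one-unit increase in daily light exposure is associated with a change of between -1.542 and 13.327 cm in plant height.

(-1.542, 13.327)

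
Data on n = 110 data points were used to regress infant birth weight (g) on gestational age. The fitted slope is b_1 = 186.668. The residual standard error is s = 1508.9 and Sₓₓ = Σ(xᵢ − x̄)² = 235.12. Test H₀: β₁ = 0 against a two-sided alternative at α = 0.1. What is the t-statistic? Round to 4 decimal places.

t = 1.8969

SE(b_1) = s/√Sₓₓ = 1508.9/√235.12 = 98.4047.
t = 186.668 / 98.4047 = 1.8969.
df = n − 2 = 108.
Two-sided p ≈ 0.0605, which is < 0.1, so reject H₀.
There is evidence that gestational age is associated with infant birth weight.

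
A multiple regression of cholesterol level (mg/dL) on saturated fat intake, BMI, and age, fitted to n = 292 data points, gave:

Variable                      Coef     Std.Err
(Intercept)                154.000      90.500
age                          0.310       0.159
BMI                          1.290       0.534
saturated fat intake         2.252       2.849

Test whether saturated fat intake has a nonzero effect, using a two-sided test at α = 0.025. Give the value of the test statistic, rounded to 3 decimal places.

Read off: b = 2.252, SE = 2.849 for saturated fat intake.
H₀: β₁ = 0 vs H₁: β₁ ≠ 0.
t = 2.252 / 2.849 = 0.790.
df = n − k − 1 = 292 − 3 − 1 = 288.
Two-sided p ≈ 0.4299, which is ≥ 0.025, so fail to reject H₀.
The data do not give significant evidence of an association between saturated fat intake and cholesterol level, after adjusting for the other predictors.

t = 0.790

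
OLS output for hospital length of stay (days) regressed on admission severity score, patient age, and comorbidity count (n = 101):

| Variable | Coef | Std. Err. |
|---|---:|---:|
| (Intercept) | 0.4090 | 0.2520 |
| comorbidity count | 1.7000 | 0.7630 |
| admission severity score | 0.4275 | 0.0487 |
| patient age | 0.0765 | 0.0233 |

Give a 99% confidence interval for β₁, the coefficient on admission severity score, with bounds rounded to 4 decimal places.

(0.2995, 0.5555)

Read off: b = 0.4275, SE = 0.0487 for admission severity score.
df = n − k − 1 = 101 − 3 − 1 = 97.
t* = t_{0.005, 97} = 2.627468.
Margin = t* × SE = 2.627468 × 0.0487 = 0.127958.
CI: 0.4275 ± 0.127958 → (0.2995, 0.5555).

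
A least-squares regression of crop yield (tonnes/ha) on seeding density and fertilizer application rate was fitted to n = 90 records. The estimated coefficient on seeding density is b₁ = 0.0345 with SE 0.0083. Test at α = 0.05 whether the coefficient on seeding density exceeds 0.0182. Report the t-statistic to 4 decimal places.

H₀: β₁ = 0.0182 vs H₁: β₁ > 0.0182.
t = (b₁ − β₁⁰)/SE = (0.0345 − 0.0182) / 0.0083 = 1.9639.
df = n − k − 1 = 90 − 2 − 1 = 87.
One-sided p ≈ 0.0264, which is < 0.05, so reject H₀.
There is evidence that the true slope on seeding density exceeds 0.0182 tonnes/ha per unit, holding the other predictors fixed.

t = 1.9639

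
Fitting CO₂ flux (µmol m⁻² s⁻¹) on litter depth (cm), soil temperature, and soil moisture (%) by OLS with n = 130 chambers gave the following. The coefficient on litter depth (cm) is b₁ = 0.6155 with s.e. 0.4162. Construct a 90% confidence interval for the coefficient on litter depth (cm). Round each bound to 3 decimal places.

(-0.074, 1.305)

df = n − k − 1 = 130 − 3 − 1 = 126.
t* = t_{0.05, 126} = 1.657037.
Margin = t* × SE = 1.657037 × 0.4162 = 0.68966.
CI: 0.6155 ± 0.68966 → (-0.074, 1.305).
With 90% confidence, each one-unit increase in litter depth (cm) is associated with a change of between -0.074 and 1.305 µmol m⁻² s⁻¹ in CO₂ flux, holding the other predictors fixed.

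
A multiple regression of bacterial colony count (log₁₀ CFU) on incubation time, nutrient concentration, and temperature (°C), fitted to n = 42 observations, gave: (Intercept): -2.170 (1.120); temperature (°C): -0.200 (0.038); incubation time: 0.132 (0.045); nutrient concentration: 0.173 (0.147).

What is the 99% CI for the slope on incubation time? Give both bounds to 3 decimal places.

Read off: b = 0.132, SE = 0.045 for incubation time.
df = n − k − 1 = 42 − 3 − 1 = 38.
t* = t_{0.005, 38} = 2.711558.
Margin = t* × SE = 2.711558 × 0.045 = 0.12202.
CI: 0.132 ± 0.12202 → (0.010, 0.254).

(0.010, 0.254)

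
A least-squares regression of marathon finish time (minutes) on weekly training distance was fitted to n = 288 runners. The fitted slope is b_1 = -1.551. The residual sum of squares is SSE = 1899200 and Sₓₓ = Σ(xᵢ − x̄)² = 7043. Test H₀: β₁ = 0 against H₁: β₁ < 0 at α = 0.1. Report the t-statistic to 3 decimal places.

t = -1.597

MSE = SSE/(n − 2) = 1899200/286 = 6640.56.
SE(b_1) = √(MSE/Sₓₓ) = √(6640.56/7043) = 0.97101.
t = -1.551 / 0.97101 = -1.597.
df = n − 2 = 286.
One-sided p ≈ 0.0557, which is < 0.1, so reject H₀.
There is evidence that the true slope on weekly training distance is negative.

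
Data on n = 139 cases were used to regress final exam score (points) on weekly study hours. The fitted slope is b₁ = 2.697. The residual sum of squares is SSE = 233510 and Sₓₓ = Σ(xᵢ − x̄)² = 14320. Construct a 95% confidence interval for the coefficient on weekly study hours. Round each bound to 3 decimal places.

MSE = SSE/(n − 2) = 233510/137 = 1704.45.
SE(b₁) = √(MSE/Sₓₓ) = √(1704.45/14320) = 0.345001.
df = n − 2 = 137.
t* = t_{0.025, 137} = 1.977431.
Margin = t* × SE = 1.977431 × 0.345001 = 0.68222.
CI: 2.697 ± 0.68222 → (2.015, 3.379).
With 95% confidence, each one-unit increase in weekly study hours is associated with a change of between 2.015 and 3.379 points in final exam score.

(2.015, 3.379)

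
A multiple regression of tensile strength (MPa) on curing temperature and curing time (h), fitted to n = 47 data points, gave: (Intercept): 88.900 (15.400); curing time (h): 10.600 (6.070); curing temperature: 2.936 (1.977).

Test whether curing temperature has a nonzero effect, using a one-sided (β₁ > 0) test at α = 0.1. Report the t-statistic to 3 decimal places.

t = 1.485

Read off: b = 2.936, SE = 1.977 for curing temperature.
H₀: β₁ = 0 vs H₁: β₁ > 0.
t = 2.936 / 1.977 = 1.485.
df = n − k − 1 = 47 − 2 − 1 = 44.
One-sided p ≈ 0.0723, which is < 0.1, so reject H₀.
There is evidence that the true slope on curing temperature is positive, holding the other predictors fixed.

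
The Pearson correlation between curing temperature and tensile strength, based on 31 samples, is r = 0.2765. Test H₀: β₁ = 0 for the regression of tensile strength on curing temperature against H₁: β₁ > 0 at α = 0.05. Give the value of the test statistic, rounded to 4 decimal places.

t = 1.5494

t = r·√(n − 2)/√(1 − r²) = 0.2765·√29/√0.923548 = 1.5494.
df = n − 2 = 29.
One-sided p ≈ 0.0661, which is ≥ 0.05, so fail to reject H₀.
The data do not give significant evidence of a linear association between curing temperature and tensile strength.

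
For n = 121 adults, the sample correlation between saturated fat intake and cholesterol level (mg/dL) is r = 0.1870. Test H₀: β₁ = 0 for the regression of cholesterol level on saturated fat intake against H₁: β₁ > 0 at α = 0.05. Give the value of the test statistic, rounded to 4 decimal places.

t = 2.0766

t = r·√(n − 2)/√(1 − r²) = 0.1870·√119/√0.965031 = 2.0766.
df = n − 2 = 119.
One-sided p ≈ 0.0200, which is < 0.05, so reject H₀.
There is evidence of a linear association between saturated fat intake and cholesterol level.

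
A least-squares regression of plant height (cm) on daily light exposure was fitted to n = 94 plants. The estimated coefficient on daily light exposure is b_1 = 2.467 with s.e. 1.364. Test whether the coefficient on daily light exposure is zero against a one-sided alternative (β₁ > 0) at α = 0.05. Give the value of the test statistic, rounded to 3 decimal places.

t = 1.809

H₀: β₁ = 0 vs H₁: β₁ > 0.
t = (b_1 − β₁⁰)/SE = 2.467 / 1.364 = 1.809.
df = n − 2 = 94 − 2 = 92.
One-sided p ≈ 0.0369, which is < 0.05, so reject H₀.
There is evidence that the true slope on daily light exposure is positive.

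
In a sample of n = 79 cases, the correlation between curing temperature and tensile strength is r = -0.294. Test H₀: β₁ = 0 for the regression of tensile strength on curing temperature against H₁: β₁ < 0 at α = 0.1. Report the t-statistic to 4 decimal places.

t = r·√(n − 2)/√(1 − r²) = -0.294·√77/√0.913564 = -2.6991.
df = n − 2 = 77.
One-sided p ≈ 0.0043, which is < 0.1, so reject H₀.
There is evidence of a linear association between curing temperature and tensile strength.

t = -2.6991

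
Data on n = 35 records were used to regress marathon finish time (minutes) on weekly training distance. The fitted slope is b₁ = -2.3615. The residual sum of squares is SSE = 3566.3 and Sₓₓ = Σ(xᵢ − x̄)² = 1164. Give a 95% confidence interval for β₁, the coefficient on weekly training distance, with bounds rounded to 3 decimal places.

(-2.981, -1.742)

MSE = SSE/(n − 2) = 3566.3/33 = 108.07.
SE(b₁) = √(MSE/Sₓₓ) = √(108.07/1164) = 0.304702.
df = n − 2 = 33.
t* = t_{0.025, 33} = 2.034515.
Margin = t* × SE = 2.034515 × 0.304702 = 0.61992.
CI: -2.3615 ± 0.61992 → (-2.981, -1.742).
With 95% confidence, each one-unit increase in weekly training distance is associated with a change of between -2.981 and -1.742 minutes in marathon finish time.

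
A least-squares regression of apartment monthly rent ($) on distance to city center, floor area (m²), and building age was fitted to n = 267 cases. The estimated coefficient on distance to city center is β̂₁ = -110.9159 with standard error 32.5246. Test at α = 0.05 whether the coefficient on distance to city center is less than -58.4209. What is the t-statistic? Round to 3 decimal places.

t = -1.614

H₀: β₁ = -58.4209 vs H₁: β₁ < -58.4209.
t = (β̂₁ − β₁⁰)/SE = (-110.9159 − (-58.4209)) / 32.5246 = -1.614.
df = n − k − 1 = 267 − 3 − 1 = 263.
One-sided p ≈ 0.0539, which is ≥ 0.05, so fail to reject H₀.
The data do not give significant evidence that the true slope on distance to city center is below -58.4209 $ per unit, holding the other predictors fixed.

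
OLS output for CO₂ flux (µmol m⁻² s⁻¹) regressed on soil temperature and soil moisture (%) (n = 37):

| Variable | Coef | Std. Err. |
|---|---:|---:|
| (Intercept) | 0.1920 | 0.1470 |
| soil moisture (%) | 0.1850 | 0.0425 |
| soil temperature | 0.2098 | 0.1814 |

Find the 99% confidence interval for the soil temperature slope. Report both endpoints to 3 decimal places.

Read off: b = 0.2098, SE = 0.1814 for soil temperature.
df = n − k − 1 = 37 − 2 − 1 = 34.
t* = t_{0.005, 34} = 2.728394.
Margin = t* × SE = 2.728394 × 0.1814 = 0.49493.
CI: 0.2098 ± 0.49493 → (-0.285, 0.705).

(-0.285, 0.705)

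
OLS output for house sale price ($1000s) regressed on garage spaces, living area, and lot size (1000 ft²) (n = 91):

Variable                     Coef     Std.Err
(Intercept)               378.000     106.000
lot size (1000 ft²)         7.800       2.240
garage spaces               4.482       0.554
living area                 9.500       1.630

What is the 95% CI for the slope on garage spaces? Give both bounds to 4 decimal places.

Read off: b = 4.482, SE = 0.554 for garage spaces.
df = n − k − 1 = 91 − 3 − 1 = 87.
t* = t_{0.025, 87} = 1.987608.
Margin = t* × SE = 1.987608 × 0.554 = 1.101135.
CI: 4.482 ± 1.101135 → (3.3809, 5.5831).

(3.3809, 5.5831)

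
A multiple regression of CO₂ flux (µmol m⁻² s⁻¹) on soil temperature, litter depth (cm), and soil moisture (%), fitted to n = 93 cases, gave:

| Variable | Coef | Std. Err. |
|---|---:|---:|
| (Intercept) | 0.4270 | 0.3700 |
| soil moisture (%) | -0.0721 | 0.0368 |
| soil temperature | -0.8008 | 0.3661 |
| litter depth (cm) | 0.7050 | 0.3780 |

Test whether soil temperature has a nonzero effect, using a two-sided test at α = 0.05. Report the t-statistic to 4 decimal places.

Read off: b = -0.8008, SE = 0.3661 for soil temperature.
H₀: β₁ = 0 vs H₁: β₁ ≠ 0.
t = -0.8008 / 0.3661 = -2.1874.
df = n − k − 1 = 93 − 3 − 1 = 89.
Two-sided p ≈ 0.0313, which is < 0.05, so reject H₀.
There is evidence that soil temperature is associated with CO₂ flux, holding the other predictors fixed.

t = -2.1874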